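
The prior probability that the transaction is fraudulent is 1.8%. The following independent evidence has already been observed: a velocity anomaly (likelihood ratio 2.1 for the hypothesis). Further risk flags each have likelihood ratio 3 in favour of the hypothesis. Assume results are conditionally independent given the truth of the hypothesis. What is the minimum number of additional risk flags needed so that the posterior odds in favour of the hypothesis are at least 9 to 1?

5

Prior odds = 0.018/0.982 = 9/491.
Bayes factor of the evidence already in hand = 2.1.
Odds after that evidence = (9/491) × 2.1 = 189/4910.
Target odds = 9.
Need 3ⁿ ≥ 9 ÷ (189/4910) = 4910/21.
3⁴ = 81 falls short of 4910/21 but 3⁵ = 243 reaches it, so n = 5.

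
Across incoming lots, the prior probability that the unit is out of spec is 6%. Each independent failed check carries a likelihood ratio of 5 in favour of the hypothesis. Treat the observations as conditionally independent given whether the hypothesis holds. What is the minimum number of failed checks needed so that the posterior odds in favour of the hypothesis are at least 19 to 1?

Prior odds: 0.06 ÷ 0.94 = 3/47.
Likelihood ratio per failed check = 5.
Target odds = 19.
Require 5ⁿ ≥ 19 ÷ (3/47) = 893/3.
5³ = 125 falls short of 893/3 but 5⁴ = 625 reaches it, so n = 4.

4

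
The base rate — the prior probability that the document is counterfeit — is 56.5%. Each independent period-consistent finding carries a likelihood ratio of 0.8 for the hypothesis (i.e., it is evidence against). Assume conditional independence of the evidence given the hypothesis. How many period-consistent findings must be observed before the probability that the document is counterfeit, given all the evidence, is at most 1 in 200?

Prior odds: 0.565 ÷ 0.435 = 113/87.
Likelihood ratio per period-consistent finding = 0.8.
Target odds: 0.005 ÷ 0.995 = 1/199.
Need (113/87) × 0.8ⁿ ≤ 1/199, i.e. 0.8ⁿ ≤ 87/22487.
0.8²⁴ ≈0.00472237 is still above 87/22487 but 0.8²⁵ ≈0.00377789 is at or below it, so n = 25.

25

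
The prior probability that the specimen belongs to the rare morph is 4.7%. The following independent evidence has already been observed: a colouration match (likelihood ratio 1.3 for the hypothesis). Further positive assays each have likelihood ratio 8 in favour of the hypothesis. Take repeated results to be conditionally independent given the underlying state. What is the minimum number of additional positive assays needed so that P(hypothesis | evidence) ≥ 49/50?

4

Prior odds = 0.047/0.953 = 47/953.
Bayes factor of the evidence already in hand = 1.3.
Odds after that evidence = (47/953) × 1.3 = 611/9530.
Target odds = 0.98/0.02 = 49.
Need 8ⁿ ≥ 49 ÷ (611/9530) = 466970/611.
8³ = 512 falls short of 466970/611 but 8⁴ = 4096 reaches it, so n = 4.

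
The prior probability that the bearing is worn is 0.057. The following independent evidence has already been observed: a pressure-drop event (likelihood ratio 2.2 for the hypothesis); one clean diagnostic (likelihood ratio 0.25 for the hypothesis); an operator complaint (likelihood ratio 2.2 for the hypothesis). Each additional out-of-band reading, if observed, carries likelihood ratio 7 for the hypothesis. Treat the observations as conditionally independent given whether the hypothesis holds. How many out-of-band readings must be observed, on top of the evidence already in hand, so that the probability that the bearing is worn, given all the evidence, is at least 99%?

Prior odds = 0.057/0.943 = 57/943.
Combined Bayes factor of the evidence already in hand = 2.2 × 0.25 × 2.2 = 1.21.
Odds after that evidence = (57/943) × 1.21 = 6897/94300.
Target odds = 0.99/0.01 = 99.
Need 7ⁿ ≥ 99 ÷ (6897/94300) = 282900/209.
7³ = 343 falls short of 282900/209 but 7⁴ = 2401 reaches it, so n = 4.

4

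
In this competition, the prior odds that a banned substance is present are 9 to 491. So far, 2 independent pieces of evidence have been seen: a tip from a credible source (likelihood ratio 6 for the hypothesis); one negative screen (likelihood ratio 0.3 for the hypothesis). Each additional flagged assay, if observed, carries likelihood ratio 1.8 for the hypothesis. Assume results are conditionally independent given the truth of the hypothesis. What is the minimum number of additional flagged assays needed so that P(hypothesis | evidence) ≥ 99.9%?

Prior odds = 9/491.
Combined Bayes factor of the evidence already in hand = 6 × 0.3 = 1.8.
Odds after that evidence = (9/491) × 1.8 = 81/2455.
Target odds = 0.999/0.001 = 999.
Need 1.8ⁿ ≥ 999 ÷ (81/2455) = 90835/3.
1.8¹⁷ ≈21859.1 falls short of 90835/3 but 1.8¹⁸ ≈39346.4 reaches it, so n = 18.

18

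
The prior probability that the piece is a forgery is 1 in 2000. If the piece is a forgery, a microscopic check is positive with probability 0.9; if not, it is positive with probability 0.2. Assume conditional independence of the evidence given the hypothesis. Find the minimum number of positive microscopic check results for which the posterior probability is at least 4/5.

6

Prior odds: 0.0005 ÷ 0.9995 = 1/1999.
Likelihood ratio of a positive = 0.9/0.2 = 4.5.
Target odds: 0.8 ÷ 0.2 = 4.
Need (1/1999) × 4.5ⁿ ≥ 4, i.e. 4.5ⁿ ≥ 7996.
4.5⁵ = 1845.28125 falls short of 7996 but 4.5⁶ = 8303.765625 reaches it, so n = 6.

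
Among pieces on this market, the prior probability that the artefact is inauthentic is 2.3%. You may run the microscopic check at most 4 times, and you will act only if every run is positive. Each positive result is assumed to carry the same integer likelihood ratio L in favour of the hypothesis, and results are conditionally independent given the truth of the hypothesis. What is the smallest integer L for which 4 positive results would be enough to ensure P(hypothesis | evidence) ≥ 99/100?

Prior odds = 0.023/0.977 = 23/977.
Target odds = 0.99/0.01 = 99.
Need L⁴ ≥ 99 ÷ (23/977) = 96723/23.
8⁴ = 4096 < 96723/23 ≤ 6561 = 9⁴, so L = 9.

9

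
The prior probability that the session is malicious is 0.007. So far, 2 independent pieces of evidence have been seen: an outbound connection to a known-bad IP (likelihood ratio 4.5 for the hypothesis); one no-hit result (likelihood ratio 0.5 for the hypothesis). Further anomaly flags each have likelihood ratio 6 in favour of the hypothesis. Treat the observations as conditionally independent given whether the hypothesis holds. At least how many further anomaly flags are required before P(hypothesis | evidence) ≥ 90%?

4

Prior odds = 0.007/0.993 = 7/993.
Combined Bayes factor of the evidence already in hand = 4.5 × 0.5 = 2.25.
Odds after that evidence = (7/993) × 2.25 = 21/1324.
Target odds = 0.9/0.1 = 9.
Need 6ⁿ ≥ 9 ÷ (21/1324) = 3972/7.
6³ = 216 falls short of 3972/7 but 6⁴ = 1296 reaches it, so n = 4.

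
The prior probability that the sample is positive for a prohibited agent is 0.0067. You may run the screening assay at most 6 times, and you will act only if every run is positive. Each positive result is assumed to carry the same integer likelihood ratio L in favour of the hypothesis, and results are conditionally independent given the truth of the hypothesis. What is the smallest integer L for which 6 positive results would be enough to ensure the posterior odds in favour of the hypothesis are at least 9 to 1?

4

Prior odds = 0.0067/0.9933 = 67/9933.
Target odds = 9.
Need L⁶ ≥ 9 ÷ (67/9933) = 89397/67.
3⁶ = 729 < 89397/67 ≤ 4096 = 4⁶, so L = 4.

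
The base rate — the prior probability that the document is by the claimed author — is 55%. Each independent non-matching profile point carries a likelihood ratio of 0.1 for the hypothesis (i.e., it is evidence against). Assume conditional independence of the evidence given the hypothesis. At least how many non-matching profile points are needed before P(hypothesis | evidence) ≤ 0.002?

3

Prior odds: 0.55 ÷ 0.45 = 11/9.
Likelihood ratio per non-matching profile point = 0.1.
Target odds: 0.002 ÷ 0.998 = 1/499.
Need (11/9) × 0.1ⁿ ≤ 1/499, i.e. 0.1ⁿ ≤ 9/5489.
0.1² = 0.01 is still above 9/5489 but 0.1³ = 0.001 is at or below it, so n = 3.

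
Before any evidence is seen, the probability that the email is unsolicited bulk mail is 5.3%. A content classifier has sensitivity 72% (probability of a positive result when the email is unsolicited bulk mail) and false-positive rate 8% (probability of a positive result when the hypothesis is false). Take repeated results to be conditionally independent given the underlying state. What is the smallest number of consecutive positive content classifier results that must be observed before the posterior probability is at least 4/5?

2

Prior odds: 0.053 ÷ 0.947 = 53/947.
Likelihood ratio of a positive result = 0.72/0.08 = 9.
Target odds: 0.8 ÷ 0.2 = 4.
Require 9ⁿ ≥ 4 ÷ (53/947) = 3788/53.
9¹ = 9 falls short of 3788/53 but 9² = 81 reaches it, so n = 2.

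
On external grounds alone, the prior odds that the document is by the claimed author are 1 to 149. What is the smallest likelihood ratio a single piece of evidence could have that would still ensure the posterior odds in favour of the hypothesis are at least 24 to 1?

3576

Prior odds = 1/149.
Target odds = 24.
Required Bayes factor = 24 ÷ (1/149) = 3576.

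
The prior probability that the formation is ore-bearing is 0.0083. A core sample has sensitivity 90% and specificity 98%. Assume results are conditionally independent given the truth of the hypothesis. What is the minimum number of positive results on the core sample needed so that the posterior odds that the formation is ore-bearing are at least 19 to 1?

3

Prior odds: 0.0083 ÷ 0.9917 = 83/9917.
False-positive rate = 1 − 0.98 = 0.02; likelihood ratio of a positive = 0.9/0.02 = 45.
Target odds = 19.
Need (83/9917) × 45ⁿ ≥ 19, i.e. 45ⁿ ≥ 188423/83.
45² = 2025 falls short of 188423/83 but 45³ = 91125 reaches it, so n = 3.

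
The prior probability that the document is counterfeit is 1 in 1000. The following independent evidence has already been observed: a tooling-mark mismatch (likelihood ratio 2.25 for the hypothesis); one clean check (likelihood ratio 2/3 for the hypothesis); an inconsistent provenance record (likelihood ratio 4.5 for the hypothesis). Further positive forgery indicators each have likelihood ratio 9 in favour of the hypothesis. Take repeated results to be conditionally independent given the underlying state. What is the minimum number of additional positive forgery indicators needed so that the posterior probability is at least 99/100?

5

Prior odds = 0.001/0.999 = 1/999.
Combined Bayes factor of the evidence already in hand = 2.25 × (2/3) × 4.5 = 6.75.
Odds after that evidence = (1/999) × 6.75 = 1/148.
Target odds = 0.99/0.01 = 99.
Need 9ⁿ ≥ 99 ÷ (1/148) = 14652.
9⁴ = 6561 falls short of 14652 but 9⁵ = 59049 reaches it, so n = 5.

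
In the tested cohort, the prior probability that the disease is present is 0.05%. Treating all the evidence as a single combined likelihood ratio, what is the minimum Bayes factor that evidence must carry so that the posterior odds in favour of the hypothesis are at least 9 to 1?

Prior odds = 0.0005/0.9995 = 1/1999.
Target odds = 9.
Required Bayes factor = 9 ÷ (1/1999) = 17991.

17991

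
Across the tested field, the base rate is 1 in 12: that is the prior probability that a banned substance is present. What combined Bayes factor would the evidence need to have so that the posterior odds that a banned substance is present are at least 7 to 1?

77

Prior odds = (1/12)/(11/12) = 1/11.
Target odds = 7.
Required Bayes factor = 7 ÷ (1/11) = 77.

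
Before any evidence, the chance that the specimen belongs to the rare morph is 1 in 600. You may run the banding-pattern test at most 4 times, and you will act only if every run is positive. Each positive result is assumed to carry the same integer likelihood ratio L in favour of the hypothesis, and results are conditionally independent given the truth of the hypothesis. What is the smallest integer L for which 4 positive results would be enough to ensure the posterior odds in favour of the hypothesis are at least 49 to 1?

14

Prior odds = (1/600)/(599/600) = 1/599.
Target odds = 49.
Need L⁴ ≥ 49 ÷ (1/599) = 29351.
13⁴ = 28561 < 29351 ≤ 38416 = 14⁴, so L = 14.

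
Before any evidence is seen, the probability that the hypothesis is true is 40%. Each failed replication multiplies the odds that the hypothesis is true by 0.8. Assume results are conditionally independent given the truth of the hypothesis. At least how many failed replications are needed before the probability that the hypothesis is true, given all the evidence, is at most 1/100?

19

Prior odds: 0.4 ÷ 0.6 = 2/3.
Likelihood ratio per failed replication = 0.8.
Target posterior odds = 0.01/0.99 = 1/99.
Need (2/3) × 0.8ⁿ ≤ 1/99, i.e. 0.8ⁿ ≤ 1/66.
0.8¹⁸ ≈0.0180144 is still above 1/66 but 0.8¹⁹ ≈0.0144115 is at or below it, so n = 19.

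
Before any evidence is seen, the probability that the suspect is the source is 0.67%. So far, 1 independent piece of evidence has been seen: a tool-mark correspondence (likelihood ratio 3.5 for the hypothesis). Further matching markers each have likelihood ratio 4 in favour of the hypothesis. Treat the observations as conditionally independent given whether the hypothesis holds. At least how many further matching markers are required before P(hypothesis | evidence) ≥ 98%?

6

Prior odds = 0.0067/0.9933 = 67/9933.
Bayes factor of the evidence already in hand = 3.5.
Odds after that evidence = (67/9933) × 3.5 = 67/2838.
Target odds = 0.98/0.02 = 49.
Need 4ⁿ ≥ 49 ÷ (67/2838) = 139062/67.
4⁵ = 1024 falls short of 139062/67 but 4⁶ = 4096 reaches it, so n = 6.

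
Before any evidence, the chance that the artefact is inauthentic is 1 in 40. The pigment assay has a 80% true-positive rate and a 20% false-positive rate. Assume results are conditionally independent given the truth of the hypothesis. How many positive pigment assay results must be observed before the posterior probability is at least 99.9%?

Prior odds = 0.025/0.975 = 1/39.
Likelihood ratio of a positive result = 0.8/0.2 = 4.
Target odds: 0.999 ÷ 0.001 = 999.
Need (1/39) × 4ⁿ ≥ 999, i.e. 4ⁿ ≥ 38961.
4⁷ = 16384 falls short of 38961 but 4⁸ = 65536 reaches it, so n = 8.

8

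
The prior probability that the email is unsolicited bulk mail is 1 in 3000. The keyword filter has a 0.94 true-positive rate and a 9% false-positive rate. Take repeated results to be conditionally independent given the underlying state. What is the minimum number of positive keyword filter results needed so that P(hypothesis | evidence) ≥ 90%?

5

Prior odds: (1/3000) ÷ (2999/3000) = 1/2999.
Likelihood ratio of a positive result = 0.94/0.09 = 94/9.
Target odds: 0.9 ÷ 0.1 = 9.
Need (1/2999) × (94/9)ⁿ ≥ 9, i.e. (94/9)ⁿ ≥ 26991.
(94/9)⁴ = 78074896/6561 falls short of 26991 but (94/9)⁵ ≈124287 reaches it, so n = 5.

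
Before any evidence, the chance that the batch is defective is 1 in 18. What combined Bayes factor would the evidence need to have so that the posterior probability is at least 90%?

Prior odds = (1/18)/(17/18) = 1/17.
Target odds = 0.9/0.1 = 9.
Required Bayes factor = 9 ÷ (1/17) = 153.

153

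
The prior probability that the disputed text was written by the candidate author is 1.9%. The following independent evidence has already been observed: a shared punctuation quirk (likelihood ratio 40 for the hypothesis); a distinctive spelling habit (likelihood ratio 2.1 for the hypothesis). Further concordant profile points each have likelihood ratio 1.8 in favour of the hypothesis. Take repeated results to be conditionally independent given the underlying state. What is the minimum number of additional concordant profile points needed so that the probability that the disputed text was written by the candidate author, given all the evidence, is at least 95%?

Prior odds = 0.019/0.981 = 19/981.
Combined Bayes factor of the evidence already in hand = 40 × 2.1 = 84.
Odds after that evidence = (19/981) × 84 = 532/327.
Target odds = 0.95/0.05 = 19.
Need 1.8ⁿ ≥ 19 ÷ (532/327) = 327/28.
1.8⁴ = 10.4976 falls short of 327/28 but 1.8⁵ = 18.89568 reaches it, so n = 5.

5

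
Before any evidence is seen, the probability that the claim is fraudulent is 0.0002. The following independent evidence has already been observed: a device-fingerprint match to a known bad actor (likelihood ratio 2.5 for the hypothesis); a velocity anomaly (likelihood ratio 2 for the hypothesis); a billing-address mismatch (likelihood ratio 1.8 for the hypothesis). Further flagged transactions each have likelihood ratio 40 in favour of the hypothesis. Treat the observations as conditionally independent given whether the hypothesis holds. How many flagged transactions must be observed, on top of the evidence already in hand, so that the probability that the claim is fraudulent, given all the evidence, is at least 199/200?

4

Prior odds = 0.0002/0.9998 = 1/4999.
Combined Bayes factor of the evidence already in hand = 2.5 × 2 × 1.8 = 9.
Odds after that evidence = (1/4999) × 9 = 9/4999.
Target odds = 0.995/0.005 = 199.
Need 40ⁿ ≥ 199 ÷ (9/4999) = 994801/9.
40³ = 64000 falls short of 994801/9 but 40⁴ = 2560000 reaches it, so n = 4.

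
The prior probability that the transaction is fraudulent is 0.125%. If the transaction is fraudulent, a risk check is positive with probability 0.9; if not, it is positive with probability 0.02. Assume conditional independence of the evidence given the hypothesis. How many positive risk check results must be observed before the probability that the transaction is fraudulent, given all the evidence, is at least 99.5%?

Prior odds: 0.00125 ÷ 0.99875 = 1/799.
Likelihood ratio of a positive = 0.9/0.02 = 45.
Target odds: 0.995 ÷ 0.005 = 199.
Require 45ⁿ ≥ 199 ÷ (1/799) = 159001.
45³ = 91125 falls short of 159001 but 45⁴ = 4100625 reaches it, so n = 4.

4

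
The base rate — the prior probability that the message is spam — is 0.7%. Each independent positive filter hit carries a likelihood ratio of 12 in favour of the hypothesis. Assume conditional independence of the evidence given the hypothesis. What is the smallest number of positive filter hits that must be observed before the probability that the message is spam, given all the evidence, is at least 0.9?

3

Prior odds = 0.007/0.993 = 7/993.
Likelihood ratio per positive filter hit = 12.
Target posterior odds = 0.9/0.1 = 9.
Need (7/993) × 12ⁿ ≥ 9, i.e. 12ⁿ ≥ 8937/7.
12² = 144 falls short of 8937/7 but 12³ = 1728 reaches it, so n = 3.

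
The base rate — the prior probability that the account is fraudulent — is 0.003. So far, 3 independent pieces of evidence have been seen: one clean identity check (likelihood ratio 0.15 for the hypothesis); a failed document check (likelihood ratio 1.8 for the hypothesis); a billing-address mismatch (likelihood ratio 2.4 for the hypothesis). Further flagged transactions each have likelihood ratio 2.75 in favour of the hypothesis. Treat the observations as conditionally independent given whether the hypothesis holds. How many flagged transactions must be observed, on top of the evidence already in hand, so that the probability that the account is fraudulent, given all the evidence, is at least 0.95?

Prior odds = 0.003/0.997 = 3/997.
Combined Bayes factor of the evidence already in hand = 0.15 × 1.8 × 2.4 = 0.648.
Odds after that evidence = (3/997) × 0.648 = 243/124625.
Target odds = 0.95/0.05 = 19.
Need 2.75ⁿ ≥ 19 ÷ (243/124625) = 2367875/243.
2.75⁹ ≈8994.86 falls short of 2367875/243 but 2.75¹⁰ ≈24735.9 reaches it, so n = 10.

10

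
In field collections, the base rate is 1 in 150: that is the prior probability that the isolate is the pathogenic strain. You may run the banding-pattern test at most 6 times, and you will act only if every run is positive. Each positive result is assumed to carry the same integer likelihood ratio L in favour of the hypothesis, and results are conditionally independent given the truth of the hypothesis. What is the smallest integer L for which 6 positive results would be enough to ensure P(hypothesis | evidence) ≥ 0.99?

5

Prior odds = (1/150)/(149/150) = 1/149.
Target odds = 0.99/0.01 = 99.
Need L⁶ ≥ 99 ÷ (1/149) = 14751.
4⁶ = 4096 < 14751 ≤ 15625 = 5⁶, so L = 5.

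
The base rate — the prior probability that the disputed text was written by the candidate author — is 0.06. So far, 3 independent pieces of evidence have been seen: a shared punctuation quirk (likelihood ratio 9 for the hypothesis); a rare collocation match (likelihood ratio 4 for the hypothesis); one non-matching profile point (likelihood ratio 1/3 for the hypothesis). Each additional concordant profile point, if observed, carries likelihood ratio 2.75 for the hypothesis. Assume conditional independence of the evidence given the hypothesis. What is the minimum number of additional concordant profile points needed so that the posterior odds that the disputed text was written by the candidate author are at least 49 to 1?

Prior odds = 0.06/0.94 = 3/47.
Combined Bayes factor of the evidence already in hand = 9 × 4 × (1/3) = 12.
Odds after that evidence = (3/47) × 12 = 36/47.
Target odds = 49.
Need 2.75ⁿ ≥ 49 ÷ (36/47) = 2303/36.
2.75⁴ = 57.19140625 falls short of 2303/36 but 2.75⁵ = 161051/1024 reaches it, so n = 5.

5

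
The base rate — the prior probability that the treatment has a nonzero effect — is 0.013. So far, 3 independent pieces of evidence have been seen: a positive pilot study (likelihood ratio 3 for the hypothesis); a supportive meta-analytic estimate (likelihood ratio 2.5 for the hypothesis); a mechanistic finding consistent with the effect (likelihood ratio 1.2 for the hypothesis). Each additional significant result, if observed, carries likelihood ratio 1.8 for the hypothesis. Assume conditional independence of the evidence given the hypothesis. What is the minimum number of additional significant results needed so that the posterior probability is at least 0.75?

6

Prior odds = 0.013/0.987 = 13/987.
Combined Bayes factor of the evidence already in hand = 3 × 2.5 × 1.2 = 9.
Odds after that evidence = (13/987) × 9 = 39/329.
Target odds = 0.75/0.25 = 3.
Need 1.8ⁿ ≥ 3 ÷ (39/329) = 329/13.
1.8⁵ = 18.89568 falls short of 329/13 but 1.8⁶ = 531441/15625 reaches it, so n = 6.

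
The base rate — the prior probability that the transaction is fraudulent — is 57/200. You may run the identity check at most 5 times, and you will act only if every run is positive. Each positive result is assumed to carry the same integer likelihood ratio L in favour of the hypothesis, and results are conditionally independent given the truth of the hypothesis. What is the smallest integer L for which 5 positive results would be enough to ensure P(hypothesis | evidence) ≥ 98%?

3

Prior odds = 0.285/0.715 = 57/143.
Target odds = 0.98/0.02 = 49.
Need L⁵ ≥ 49 ÷ (57/143) = 7007/57.
2⁵ = 32 < 7007/57 ≤ 243 = 3⁵, so L = 3.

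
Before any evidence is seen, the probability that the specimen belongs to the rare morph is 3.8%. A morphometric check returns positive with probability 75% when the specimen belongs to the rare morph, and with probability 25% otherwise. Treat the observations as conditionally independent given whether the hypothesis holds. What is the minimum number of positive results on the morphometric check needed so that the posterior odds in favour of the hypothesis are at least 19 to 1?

Prior odds: 0.038 ÷ 0.962 = 19/481.
Likelihood ratio of a positive result = 0.75/0.25 = 3.
Target odds = 19.
Need (19/481) × 3ⁿ ≥ 19, i.e. 3ⁿ ≥ 481.
3⁵ = 243 falls short of 481 but 3⁶ = 729 reaches it, so n = 6.

6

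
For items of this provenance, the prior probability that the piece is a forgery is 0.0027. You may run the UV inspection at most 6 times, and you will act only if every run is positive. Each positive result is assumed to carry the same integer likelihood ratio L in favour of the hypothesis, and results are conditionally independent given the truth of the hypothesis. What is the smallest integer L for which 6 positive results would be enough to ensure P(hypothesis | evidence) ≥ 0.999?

9

Prior odds = 0.0027/0.9973 = 27/9973.
Target odds = 0.999/0.001 = 999.
Need L⁶ ≥ 999 ÷ (27/9973) = 369001.
8⁶ = 262144 < 369001 ≤ 531441 = 9⁶, so L = 9.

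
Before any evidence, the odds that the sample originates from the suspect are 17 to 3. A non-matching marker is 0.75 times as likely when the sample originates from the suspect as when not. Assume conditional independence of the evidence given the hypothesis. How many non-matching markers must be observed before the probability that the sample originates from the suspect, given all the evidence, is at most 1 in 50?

Prior odds = 17/3.
Likelihood ratio per non-matching marker = 0.75.
Target posterior odds = 0.02/0.98 = 1/49.
Require 0.75ⁿ ≤ 1/49 ÷ (17/3) = 3/833.
0.75¹⁹ ≈0.00422828 is still above 3/833 but 0.75²⁰ ≈0.00317121 is at or below it, so n = 20.

20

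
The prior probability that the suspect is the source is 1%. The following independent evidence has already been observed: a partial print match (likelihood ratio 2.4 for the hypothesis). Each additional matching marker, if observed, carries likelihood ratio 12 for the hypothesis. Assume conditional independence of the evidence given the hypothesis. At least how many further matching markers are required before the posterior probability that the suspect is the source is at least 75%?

Prior odds = 0.01/0.99 = 1/99.
Bayes factor of the evidence already in hand = 2.4.
Odds after that evidence = (1/99) × 2.4 = 4/165.
Target odds = 0.75/0.25 = 3.
Need 12ⁿ ≥ 3 ÷ (4/165) = 123.75.
12¹ = 12 falls short of 123.75 but 12² = 144 reaches it, so n = 2.

2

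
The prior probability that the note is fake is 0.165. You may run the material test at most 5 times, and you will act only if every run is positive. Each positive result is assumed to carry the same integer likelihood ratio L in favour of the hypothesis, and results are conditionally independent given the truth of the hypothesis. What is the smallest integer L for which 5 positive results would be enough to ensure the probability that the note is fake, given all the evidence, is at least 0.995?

4

Prior odds = 0.165/0.835 = 33/167.
Target odds = 0.995/0.005 = 199.
Need L⁵ ≥ 199 ÷ (33/167) = 33233/33.
3⁵ = 243 < 33233/33 ≤ 1024 = 4⁵, so L = 4.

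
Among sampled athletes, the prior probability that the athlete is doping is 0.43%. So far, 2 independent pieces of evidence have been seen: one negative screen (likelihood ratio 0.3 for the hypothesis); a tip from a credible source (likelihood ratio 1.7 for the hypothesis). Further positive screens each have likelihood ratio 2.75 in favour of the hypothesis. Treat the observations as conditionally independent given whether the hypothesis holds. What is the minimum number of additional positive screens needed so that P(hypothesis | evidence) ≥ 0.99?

11

Prior odds = 0.0043/0.9957 = 43/9957.
Combined Bayes factor of the evidence already in hand = 0.3 × 1.7 = 0.51.
Odds after that evidence = (43/9957) × 0.51 = 731/331900.
Target odds = 0.99/0.01 = 99.
Need 2.75ⁿ ≥ 99 ÷ (731/331900) = 32858100/731.
2.75¹⁰ ≈24735.9 falls short of 32858100/731 but 2.75¹¹ ≈68023.6 reaches it, so n = 11.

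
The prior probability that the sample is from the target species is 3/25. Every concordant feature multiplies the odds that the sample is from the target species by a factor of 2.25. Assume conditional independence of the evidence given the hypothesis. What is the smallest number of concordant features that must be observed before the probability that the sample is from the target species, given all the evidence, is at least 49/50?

8

Prior odds: 0.12 ÷ 0.88 = 3/22.
Likelihood ratio per concordant feature = 2.25.
Target posterior odds = 0.98/0.02 = 49.
Need (3/22) × 2.25ⁿ ≥ 49, i.e. 2.25ⁿ ≥ 1078/3.
2.25⁷ = 4782969/16384 falls short of 1078/3 but 2.25⁸ = 43046721/65536 reaches it, so n = 8.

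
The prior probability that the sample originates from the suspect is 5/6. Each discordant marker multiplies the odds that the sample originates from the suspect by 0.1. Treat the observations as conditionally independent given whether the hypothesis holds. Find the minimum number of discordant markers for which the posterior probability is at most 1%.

Prior odds = (5/6)/(1/6) = 5.
Likelihood ratio per discordant marker = 0.1.
Target posterior odds = 0.01/0.99 = 1/99.
Require 0.1ⁿ ≤ 1/99 ÷ 5 = 1/495.
0.1² = 0.01 is still above 1/495 but 0.1³ = 0.001 is at or below it, so n = 3.

3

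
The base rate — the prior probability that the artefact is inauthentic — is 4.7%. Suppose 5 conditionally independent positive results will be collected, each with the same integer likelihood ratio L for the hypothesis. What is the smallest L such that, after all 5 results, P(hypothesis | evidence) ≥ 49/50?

Prior odds = 0.047/0.953 = 47/953.
Target odds = 0.98/0.02 = 49.
Need L⁵ ≥ 49 ÷ (47/953) = 46697/47.
3⁵ = 243 < 46697/47 ≤ 1024 = 4⁵, so L = 4.

4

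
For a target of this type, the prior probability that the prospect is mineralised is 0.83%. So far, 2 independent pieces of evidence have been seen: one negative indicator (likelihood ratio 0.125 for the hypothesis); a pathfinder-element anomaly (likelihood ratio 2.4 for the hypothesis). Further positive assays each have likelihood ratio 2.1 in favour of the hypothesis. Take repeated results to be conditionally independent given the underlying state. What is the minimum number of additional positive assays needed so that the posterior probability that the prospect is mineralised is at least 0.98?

14

Prior odds = 0.0083/0.9917 = 83/9917.
Combined Bayes factor of the evidence already in hand = 0.125 × 2.4 = 0.3.
Odds after that evidence = (83/9917) × 0.3 = 249/99170.
Target odds = 0.98/0.02 = 49.
Need 2.1ⁿ ≥ 49 ÷ (249/99170) = 4859330/249.
2.1¹³ ≈15447.2 falls short of 4859330/249 but 2.1¹⁴ ≈32439.2 reaches it, so n = 14.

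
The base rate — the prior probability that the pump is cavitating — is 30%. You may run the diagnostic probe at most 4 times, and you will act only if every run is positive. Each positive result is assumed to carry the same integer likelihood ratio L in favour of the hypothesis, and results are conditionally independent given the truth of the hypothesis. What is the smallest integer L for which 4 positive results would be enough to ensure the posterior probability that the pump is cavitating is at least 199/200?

Prior odds = 0.3/0.7 = 3/7.
Target odds = 0.995/0.005 = 199.
Need L⁴ ≥ 199 ÷ (3/7) = 1393/3.
4⁴ = 256 < 1393/3 ≤ 625 = 5⁴, so L = 5.

5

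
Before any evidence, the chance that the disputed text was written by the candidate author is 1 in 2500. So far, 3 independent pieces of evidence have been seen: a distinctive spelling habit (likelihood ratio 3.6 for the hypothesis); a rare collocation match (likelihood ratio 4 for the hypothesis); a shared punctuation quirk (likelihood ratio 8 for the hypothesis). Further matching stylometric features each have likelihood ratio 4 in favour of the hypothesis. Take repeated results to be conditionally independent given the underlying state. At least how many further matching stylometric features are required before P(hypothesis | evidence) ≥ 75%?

Prior odds = 0.0004/0.9996 = 1/2499.
Combined Bayes factor of the evidence already in hand = 3.6 × 4 × 8 = 115.2.
Odds after that evidence = (1/2499) × 115.2 = 192/4165.
Target odds = 0.75/0.25 = 3.
Need 4ⁿ ≥ 3 ÷ (192/4165) = 65.078125.
4³ = 64 falls short of 65.078125 but 4⁴ = 256 reaches it, so n = 4.

4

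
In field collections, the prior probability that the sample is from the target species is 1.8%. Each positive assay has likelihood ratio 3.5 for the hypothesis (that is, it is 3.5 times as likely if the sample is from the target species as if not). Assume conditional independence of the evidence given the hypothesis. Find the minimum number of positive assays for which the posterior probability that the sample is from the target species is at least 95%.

6

Prior odds = 0.018/0.982 = 9/491.
Likelihood ratio per positive assay = 3.5.
Target odds: 0.95 ÷ 0.05 = 19.
Need (9/491) × 3.5ⁿ ≥ 19, i.e. 3.5ⁿ ≥ 9329/9.
3.5⁵ = 525.21875 falls short of 9329/9 but 3.5⁶ = 1838.265625 reaches it, so n = 6.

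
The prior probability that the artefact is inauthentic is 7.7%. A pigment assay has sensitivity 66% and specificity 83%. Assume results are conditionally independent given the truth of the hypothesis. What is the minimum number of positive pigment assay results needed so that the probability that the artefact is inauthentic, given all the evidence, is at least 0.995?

Prior odds = 0.077/0.923 = 77/923.
False-positive rate = 1 − 0.83 = 0.17; likelihood ratio of a positive = 0.66/0.17 = 66/17.
Target odds: 0.995 ÷ 0.005 = 199.
Require (66/17)ⁿ ≥ 199 ÷ (77/923) = 183677/77.
(66/17)⁵ ≈882.013 falls short of 183677/77 but (66/17)⁶ ≈3424.29 reaches it, so n = 6.

6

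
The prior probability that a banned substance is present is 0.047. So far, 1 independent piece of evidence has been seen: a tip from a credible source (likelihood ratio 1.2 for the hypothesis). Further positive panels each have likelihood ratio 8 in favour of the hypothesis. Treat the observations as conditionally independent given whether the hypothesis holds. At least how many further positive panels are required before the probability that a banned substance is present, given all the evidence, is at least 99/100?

Prior odds = 0.047/0.953 = 47/953.
Bayes factor of the evidence already in hand = 1.2.
Odds after that evidence = (47/953) × 1.2 = 282/4765.
Target odds = 0.99/0.01 = 99.
Need 8ⁿ ≥ 99 ÷ (282/4765) = 157245/94.
8³ = 512 falls short of 157245/94 but 8⁴ = 4096 reaches it, so n = 4.

4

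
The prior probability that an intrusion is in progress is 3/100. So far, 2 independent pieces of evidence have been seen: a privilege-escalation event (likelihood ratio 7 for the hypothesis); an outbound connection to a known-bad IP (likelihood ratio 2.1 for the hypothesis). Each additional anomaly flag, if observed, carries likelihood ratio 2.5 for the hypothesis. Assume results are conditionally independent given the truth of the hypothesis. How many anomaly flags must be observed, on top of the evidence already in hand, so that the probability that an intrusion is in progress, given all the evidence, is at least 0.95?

Prior odds = 0.03/0.97 = 3/97.
Combined Bayes factor of the evidence already in hand = 7 × 2.1 = 14.7.
Odds after that evidence = (3/97) × 14.7 = 441/970.
Target odds = 0.95/0.05 = 19.
Need 2.5ⁿ ≥ 19 ÷ (441/970) = 18430/441.
2.5⁴ = 39.0625 falls short of 18430/441 but 2.5⁵ = 97.65625 reaches it, so n = 5.

5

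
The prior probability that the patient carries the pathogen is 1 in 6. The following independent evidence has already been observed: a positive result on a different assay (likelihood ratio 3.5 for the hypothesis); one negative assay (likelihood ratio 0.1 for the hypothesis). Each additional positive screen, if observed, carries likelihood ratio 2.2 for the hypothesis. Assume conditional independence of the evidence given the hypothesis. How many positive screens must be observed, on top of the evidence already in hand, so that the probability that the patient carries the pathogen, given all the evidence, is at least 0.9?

Prior odds = (1/6)/(5/6) = 0.2.
Combined Bayes factor of the evidence already in hand = 3.5 × 0.1 = 0.35.
Odds after that evidence = 0.2 × 0.35 = 0.07.
Target odds = 0.9/0.1 = 9.
Need 2.2ⁿ ≥ 9 ÷ 0.07 = 900/7.
2.2⁶ = 1771561/15625 falls short of 900/7 but 2.2⁷ = 19487171/78125 reaches it, so n = 7.

7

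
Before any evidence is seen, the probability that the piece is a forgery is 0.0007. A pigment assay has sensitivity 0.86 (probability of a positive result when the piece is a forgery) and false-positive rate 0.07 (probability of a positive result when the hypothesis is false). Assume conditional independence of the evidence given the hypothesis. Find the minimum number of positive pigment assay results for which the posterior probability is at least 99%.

Prior odds: 0.0007 ÷ 0.9993 = 7/9993.
Likelihood ratio of a positive result = 0.86/0.07 = 86/7.
Target posterior odds = 0.99/0.01 = 99.
Need (7/9993) × (86/7)ⁿ ≥ 99, i.e. (86/7)ⁿ ≥ 989307/7.
(86/7)⁴ = 54700816/2401 falls short of 989307/7 but (86/7)⁵ ≈279899 reaches it, so n = 5.

5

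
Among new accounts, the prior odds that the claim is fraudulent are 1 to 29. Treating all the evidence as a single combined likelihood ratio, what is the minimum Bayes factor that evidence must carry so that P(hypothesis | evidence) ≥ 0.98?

Prior odds = 1/29.
Target odds = 0.98/0.02 = 49.
Required Bayes factor = 49 ÷ (1/29) = 1421.

1421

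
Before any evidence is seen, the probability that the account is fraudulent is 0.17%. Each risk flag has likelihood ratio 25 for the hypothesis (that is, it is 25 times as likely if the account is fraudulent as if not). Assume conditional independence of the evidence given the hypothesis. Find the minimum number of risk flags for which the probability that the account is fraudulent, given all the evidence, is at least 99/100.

4

Prior odds: 0.0017 ÷ 0.9983 = 17/9983.
Likelihood ratio per risk flag = 25.
Target posterior odds = 0.99/0.01 = 99.
Need (17/9983) × 25ⁿ ≥ 99, i.e. 25ⁿ ≥ 988317/17.
25³ = 15625 falls short of 988317/17 but 25⁴ = 390625 reaches it, so n = 4.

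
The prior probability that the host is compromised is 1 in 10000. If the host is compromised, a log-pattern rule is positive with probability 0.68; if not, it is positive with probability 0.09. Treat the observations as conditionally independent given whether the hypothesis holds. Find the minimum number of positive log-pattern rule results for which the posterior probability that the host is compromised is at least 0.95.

7

Prior odds: 0.0001 ÷ 0.9999 = 1/9999.
Likelihood ratio of a positive = 0.68/0.09 = 68/9.
Target odds: 0.95 ÷ 0.05 = 19.
Require (68/9)ⁿ ≥ 19 ÷ (1/9999) = 189981.
(68/9)⁶ ≈186037 falls short of 189981 but (68/9)⁷ ≈1.40561e+06 reaches it, so n = 7.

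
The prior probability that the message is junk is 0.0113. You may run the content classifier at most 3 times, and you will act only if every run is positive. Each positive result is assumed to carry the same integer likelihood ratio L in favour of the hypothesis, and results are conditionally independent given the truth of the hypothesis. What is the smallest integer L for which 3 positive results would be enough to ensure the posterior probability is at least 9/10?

10

Prior odds = 0.0113/0.9887 = 113/9887.
Target odds = 0.9/0.1 = 9.
Need L³ ≥ 9 ÷ (113/9887) = 88983/113.
9³ = 729 < 88983/113 ≤ 1000 = 10³, so L = 10.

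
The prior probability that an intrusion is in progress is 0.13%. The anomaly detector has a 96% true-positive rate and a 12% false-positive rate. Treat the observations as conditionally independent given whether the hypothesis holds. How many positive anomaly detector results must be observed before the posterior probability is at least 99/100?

Prior odds: 0.0013 ÷ 0.9987 = 13/9987.
Likelihood ratio of a positive result = 0.96/0.12 = 8.
Target posterior odds = 0.99/0.01 = 99.
Need (13/9987) × 8ⁿ ≥ 99, i.e. 8ⁿ ≥ 988713/13.
8⁵ = 32768 falls short of 988713/13 but 8⁶ = 262144 reaches it, so n = 6.

6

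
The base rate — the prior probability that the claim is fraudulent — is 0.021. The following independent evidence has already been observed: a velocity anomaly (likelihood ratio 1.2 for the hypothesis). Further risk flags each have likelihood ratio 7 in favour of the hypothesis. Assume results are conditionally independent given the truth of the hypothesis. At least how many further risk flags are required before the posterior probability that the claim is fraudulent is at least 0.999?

Prior odds = 0.021/0.979 = 21/979.
Bayes factor of the evidence already in hand = 1.2.
Odds after that evidence = (21/979) × 1.2 = 126/4895.
Target odds = 0.999/0.001 = 999.
Need 7ⁿ ≥ 999 ÷ (126/4895) = 543345/14.
7⁵ = 16807 falls short of 543345/14 but 7⁶ = 117649 reaches it, so n = 6.

6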